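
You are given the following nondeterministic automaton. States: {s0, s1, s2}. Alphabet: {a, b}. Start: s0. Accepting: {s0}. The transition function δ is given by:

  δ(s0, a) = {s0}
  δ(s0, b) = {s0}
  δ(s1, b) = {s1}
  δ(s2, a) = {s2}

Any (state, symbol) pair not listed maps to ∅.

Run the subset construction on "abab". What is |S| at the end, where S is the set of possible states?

Start in {s0}.
Read 'a': {s0} → {s0}.
Read 'b': {s0} → {s0}.
Read 'a': {s0} → {s0}.
Read 'b': {s0} → {s0}.
That set has 1 state.

1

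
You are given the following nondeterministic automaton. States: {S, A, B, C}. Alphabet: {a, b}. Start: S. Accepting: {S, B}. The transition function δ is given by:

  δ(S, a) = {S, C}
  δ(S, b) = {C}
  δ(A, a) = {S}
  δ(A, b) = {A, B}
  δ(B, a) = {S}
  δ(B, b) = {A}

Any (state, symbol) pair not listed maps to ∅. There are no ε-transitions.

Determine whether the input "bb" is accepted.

Start in {S}.
Read 'b': {S} → {C}.
Read 'b': {C} → ∅.
The final set ∅ contains no accepting state.

No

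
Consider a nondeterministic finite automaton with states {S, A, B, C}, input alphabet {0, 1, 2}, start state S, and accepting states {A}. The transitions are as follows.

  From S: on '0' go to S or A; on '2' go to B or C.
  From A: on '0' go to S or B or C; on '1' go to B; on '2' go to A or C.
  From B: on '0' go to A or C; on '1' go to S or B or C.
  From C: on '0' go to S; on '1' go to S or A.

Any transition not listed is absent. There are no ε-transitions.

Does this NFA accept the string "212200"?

Yes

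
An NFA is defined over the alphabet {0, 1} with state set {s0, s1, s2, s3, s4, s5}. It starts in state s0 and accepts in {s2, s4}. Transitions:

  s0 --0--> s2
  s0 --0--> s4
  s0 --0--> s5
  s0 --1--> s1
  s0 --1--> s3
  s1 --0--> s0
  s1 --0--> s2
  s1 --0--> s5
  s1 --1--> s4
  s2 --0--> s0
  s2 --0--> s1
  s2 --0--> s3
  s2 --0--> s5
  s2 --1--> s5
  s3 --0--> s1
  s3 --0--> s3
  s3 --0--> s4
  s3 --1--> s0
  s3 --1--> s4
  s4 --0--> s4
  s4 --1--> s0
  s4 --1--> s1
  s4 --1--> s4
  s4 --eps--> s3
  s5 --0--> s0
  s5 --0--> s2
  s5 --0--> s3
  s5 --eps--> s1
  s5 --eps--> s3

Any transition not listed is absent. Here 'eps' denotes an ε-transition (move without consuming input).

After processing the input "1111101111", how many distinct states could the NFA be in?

4

Start in {s0}.
Read '1': s0→{s1, s3}; now {s1, s3}.
Read '1': s1→{s4}, s3→{s0, s4}; union {s0, s4}; ε-closure = {s0, s3, s4}.
Read '1': s0→{s1, s3}, s3→{s0, s4}, s4→{s0, s1, s4}; now {s0, s1, s3, s4}.
Read '1': s0→{s1, s3}, s1→{s4}, s3→{s0, s4}, s4→{s0, s1, s4}; now {s0, s1, s3, s4}.
Read '1': s0→{s1, s3}, s1→{s4}, s3→{s0, s4}, s4→{s0, s1, s4}; now {s0, s1, s3, s4}.
Read '0': s0→{s2, s4, s5}, s1→{s0, s2, s5}, s3→{s1, s3, s4}, s4→{s4}; now {s0, s1, s2, s3, s4, s5}.
Read '1': s0→{s1, s3}, s1→{s4}, s2→{s5}, s3→{s0, s4}, s4→{s0, s1, s4}, s5→∅; now {s0, s1, s3, s4, s5}.
Read '1': s0→{s1, s3}, s1→{s4}, s3→{s0, s4}, s4→{s0, s1, s4}, s5→∅; now {s0, s1, s3, s4}.
Read '1': s0→{s1, s3}, s1→{s4}, s3→{s0, s4}, s4→{s0, s1, s4}; now {s0, s1, s3, s4}.
Read '1': s0→{s1, s3}, s1→{s4}, s3→{s0, s4}, s4→{s0, s1, s4}; now {s0, s1, s3, s4}.
That set has 4 states.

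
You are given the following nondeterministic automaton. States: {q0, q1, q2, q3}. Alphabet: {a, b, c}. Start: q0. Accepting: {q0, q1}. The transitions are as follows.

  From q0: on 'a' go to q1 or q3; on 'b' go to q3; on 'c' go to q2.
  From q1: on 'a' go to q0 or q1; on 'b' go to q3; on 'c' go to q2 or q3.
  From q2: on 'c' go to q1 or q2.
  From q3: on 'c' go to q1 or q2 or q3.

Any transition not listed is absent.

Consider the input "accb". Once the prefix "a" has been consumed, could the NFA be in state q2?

Start in {q0}.
Read 'a': q0→{q1, q3}; now {q1, q3}.
State q2 is not in {q1, q3}.

No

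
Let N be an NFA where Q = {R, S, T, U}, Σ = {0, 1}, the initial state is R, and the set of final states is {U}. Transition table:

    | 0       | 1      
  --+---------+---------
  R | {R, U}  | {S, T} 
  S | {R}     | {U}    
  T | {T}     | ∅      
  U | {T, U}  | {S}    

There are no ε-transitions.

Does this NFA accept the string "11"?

Yes

Start in {R}.
Read '1': {R} → {S, T}.
Read '1': {S, T} → {U}.
The final set {U} contains the accepting state U.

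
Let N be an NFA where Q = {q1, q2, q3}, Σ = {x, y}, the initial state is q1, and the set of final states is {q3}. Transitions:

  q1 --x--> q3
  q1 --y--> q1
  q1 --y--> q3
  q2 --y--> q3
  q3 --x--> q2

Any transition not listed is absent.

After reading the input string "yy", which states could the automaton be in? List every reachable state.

{q1, q3}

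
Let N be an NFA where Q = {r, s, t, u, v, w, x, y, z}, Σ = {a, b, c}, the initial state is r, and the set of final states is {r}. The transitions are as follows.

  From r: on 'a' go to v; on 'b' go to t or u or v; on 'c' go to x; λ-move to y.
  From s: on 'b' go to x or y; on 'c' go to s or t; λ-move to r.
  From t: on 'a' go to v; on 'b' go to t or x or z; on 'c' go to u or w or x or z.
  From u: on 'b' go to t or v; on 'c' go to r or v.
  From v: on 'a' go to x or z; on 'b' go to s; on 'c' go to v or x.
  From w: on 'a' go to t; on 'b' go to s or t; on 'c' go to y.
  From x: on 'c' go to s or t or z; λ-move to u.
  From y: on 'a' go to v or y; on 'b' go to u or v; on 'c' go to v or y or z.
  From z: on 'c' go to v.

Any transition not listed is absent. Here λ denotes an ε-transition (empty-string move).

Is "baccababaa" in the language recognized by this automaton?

No

Start: ε-closure({r}) = {r, y}.
Read 'b': {r, y} → {t, u, v}.
Read 'a': {t, u, v} → {u, v, x, z}.
Read 'c': {u, v, x, z} → {r, s, t, u, v, x, y, z}.
Read 'c': {r, s, t, u, v, x, y, z} → {r, s, t, u, v, w, x, y, z}.
Read 'a': {r, s, t, u, v, w, x, y, z} → {t, u, v, x, y, z}.
Read 'b': {t, u, v, x, y, z} → {r, s, t, u, v, x, y, z}.
Read 'a': {r, s, t, u, v, x, y, z} → {u, v, x, y, z}.
Read 'b': {u, v, x, y, z} → {r, s, t, u, v, y}.
Read 'a': {r, s, t, u, v, y} → {u, v, x, y, z}.
Read 'a': {u, v, x, y, z} → {u, v, x, y, z}.
The final set {u, v, x, y, z} contains no accepting state.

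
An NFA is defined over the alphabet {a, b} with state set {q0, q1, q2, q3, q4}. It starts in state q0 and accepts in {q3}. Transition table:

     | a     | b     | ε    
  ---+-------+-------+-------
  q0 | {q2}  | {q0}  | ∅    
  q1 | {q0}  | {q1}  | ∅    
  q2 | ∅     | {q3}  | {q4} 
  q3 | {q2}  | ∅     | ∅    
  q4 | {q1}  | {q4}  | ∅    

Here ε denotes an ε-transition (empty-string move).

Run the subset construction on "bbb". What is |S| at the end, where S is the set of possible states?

Start in {q0}.
Read 'b': q0→{q0}; now {q0}.
Read 'b': q0→{q0}; now {q0}.
Read 'b': q0→{q0}; now {q0}.
That set has 1 state.

1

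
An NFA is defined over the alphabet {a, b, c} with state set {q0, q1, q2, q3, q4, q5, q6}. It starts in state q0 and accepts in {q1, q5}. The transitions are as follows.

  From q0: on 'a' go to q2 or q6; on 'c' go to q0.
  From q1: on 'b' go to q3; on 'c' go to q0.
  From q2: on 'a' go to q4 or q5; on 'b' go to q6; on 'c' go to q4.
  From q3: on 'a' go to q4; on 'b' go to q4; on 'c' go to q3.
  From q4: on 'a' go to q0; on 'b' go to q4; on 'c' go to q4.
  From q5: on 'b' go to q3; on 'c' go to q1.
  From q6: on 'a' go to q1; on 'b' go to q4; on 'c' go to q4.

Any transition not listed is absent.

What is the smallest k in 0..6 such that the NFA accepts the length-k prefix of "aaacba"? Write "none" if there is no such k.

Start in {q0}.
Read 'a': q0→{q2, q6}; now {q2, q6}.
Read 'a': q2→{q4, q5}, q6→{q1}; now {q1, q4, q5}.
None of the earlier sets intersect F, but {q1, q4, q5} does.

2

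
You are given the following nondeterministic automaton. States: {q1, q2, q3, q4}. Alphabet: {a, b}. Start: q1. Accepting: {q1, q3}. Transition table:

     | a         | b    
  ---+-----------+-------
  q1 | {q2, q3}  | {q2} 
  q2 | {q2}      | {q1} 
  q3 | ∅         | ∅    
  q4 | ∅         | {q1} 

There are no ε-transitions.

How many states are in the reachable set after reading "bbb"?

1

Start in {q1}.
Read 'b': {q1} → {q2}.
Read 'b': {q2} → {q1}.
Read 'b': {q1} → {q2}.
That set has 1 state.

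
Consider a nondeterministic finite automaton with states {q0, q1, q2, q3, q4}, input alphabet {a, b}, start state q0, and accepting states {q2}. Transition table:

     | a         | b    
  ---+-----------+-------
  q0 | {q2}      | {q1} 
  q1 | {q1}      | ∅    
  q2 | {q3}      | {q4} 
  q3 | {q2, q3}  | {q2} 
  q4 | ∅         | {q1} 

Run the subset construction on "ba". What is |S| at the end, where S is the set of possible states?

1

Start in {q0}.
Read 'b': {q0} → {q1}.
Read 'a': {q1} → {q1}.
That set has 1 state.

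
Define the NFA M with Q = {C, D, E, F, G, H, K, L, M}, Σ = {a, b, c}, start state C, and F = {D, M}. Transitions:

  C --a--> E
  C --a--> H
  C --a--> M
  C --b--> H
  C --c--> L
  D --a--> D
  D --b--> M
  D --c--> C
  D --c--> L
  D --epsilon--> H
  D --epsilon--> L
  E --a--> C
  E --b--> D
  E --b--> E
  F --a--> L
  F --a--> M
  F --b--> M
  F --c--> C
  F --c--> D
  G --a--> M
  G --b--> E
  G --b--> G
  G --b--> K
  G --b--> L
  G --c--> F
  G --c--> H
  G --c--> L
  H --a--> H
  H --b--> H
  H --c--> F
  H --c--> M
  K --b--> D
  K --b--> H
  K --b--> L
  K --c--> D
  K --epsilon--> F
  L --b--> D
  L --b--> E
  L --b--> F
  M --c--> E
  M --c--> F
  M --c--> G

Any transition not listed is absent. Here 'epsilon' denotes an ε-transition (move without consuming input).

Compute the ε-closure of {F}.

{F}

Begin with {F}.
No ε-moves leave this set, so the closure equals the set itself.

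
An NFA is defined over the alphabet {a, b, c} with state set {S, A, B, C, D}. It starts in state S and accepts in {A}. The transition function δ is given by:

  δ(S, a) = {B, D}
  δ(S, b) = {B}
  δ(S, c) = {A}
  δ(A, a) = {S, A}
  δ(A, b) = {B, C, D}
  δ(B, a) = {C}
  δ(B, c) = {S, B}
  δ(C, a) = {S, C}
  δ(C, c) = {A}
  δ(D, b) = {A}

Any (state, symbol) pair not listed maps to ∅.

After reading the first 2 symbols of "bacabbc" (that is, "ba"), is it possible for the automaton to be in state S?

No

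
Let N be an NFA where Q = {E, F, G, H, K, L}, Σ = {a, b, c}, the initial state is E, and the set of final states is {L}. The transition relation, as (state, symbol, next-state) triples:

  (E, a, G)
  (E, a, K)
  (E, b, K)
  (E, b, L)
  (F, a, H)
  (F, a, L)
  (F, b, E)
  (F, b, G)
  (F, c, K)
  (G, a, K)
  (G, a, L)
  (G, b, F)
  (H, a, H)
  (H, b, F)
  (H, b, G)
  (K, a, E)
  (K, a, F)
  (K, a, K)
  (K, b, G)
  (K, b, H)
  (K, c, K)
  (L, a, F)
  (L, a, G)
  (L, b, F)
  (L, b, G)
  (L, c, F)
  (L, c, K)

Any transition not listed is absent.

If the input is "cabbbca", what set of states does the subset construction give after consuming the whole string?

Start in {E}.
Read 'c': E→∅; now ∅.
The set is empty and remains empty for the remaining 6 symbols.

∅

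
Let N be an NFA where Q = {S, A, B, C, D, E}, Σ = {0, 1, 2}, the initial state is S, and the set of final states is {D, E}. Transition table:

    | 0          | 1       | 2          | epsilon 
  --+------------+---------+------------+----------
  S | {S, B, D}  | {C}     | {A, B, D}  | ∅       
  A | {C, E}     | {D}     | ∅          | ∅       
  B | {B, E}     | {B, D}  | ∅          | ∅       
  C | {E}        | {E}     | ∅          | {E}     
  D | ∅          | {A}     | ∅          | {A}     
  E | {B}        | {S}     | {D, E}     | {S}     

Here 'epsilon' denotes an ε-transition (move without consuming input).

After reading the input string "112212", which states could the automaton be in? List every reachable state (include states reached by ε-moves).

{S, A, B, D, E}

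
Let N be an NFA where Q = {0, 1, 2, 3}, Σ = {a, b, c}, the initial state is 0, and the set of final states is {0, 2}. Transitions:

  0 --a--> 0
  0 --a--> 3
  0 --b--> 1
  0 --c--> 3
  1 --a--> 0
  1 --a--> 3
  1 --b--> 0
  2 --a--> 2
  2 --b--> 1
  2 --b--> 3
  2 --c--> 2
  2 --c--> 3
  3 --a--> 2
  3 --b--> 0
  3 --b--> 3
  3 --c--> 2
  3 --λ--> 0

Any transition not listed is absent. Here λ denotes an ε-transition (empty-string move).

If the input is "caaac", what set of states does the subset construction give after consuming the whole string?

{0, 2, 3}

Start in {0}.
Read 'c': 0→{3}; union {3}; ε-closure = {0, 3}.
Read 'a': 0→{0, 3}, 3→{2}; now {0, 2, 3}.
Read 'a': 0→{0, 3}, 2→{2}, 3→{2}; now {0, 2, 3}.
Read 'a': 0→{0, 3}, 2→{2}, 3→{2}; now {0, 2, 3}.
Read 'c': 0→{3}, 2→{2, 3}, 3→{2}; union {2, 3}; ε-closure = {0, 2, 3}.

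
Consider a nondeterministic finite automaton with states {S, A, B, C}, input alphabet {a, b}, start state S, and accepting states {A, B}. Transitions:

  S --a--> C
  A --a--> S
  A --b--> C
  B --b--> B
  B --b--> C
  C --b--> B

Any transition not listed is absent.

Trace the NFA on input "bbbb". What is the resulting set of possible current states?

Start in {S}.
Read 'b': S→∅; now ∅.
The set is empty and remains empty for the remaining 3 symbols.

∅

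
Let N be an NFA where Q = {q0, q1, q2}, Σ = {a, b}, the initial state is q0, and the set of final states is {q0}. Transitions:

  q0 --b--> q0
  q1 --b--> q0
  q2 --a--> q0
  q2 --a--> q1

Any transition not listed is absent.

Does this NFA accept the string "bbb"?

Start in {q0}.
Read 'b': q0→{q0}; now {q0}.
Read 'b': q0→{q0}; now {q0}.
Read 'b': q0→{q0}; now {q0}.
The final set {q0} contains the accepting state q0.

Yes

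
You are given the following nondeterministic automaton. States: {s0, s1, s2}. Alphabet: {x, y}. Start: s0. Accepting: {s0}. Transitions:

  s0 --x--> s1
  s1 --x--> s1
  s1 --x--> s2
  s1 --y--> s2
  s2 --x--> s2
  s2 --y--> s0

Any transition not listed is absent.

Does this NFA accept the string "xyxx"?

No

Start in {s0}.
Read 'x': {s0} → {s1}.
Read 'y': {s1} → {s2}.
Read 'x': {s2} → {s2}.
Read 'x': {s2} → {s2}.
The final set {s2} contains no accepting state.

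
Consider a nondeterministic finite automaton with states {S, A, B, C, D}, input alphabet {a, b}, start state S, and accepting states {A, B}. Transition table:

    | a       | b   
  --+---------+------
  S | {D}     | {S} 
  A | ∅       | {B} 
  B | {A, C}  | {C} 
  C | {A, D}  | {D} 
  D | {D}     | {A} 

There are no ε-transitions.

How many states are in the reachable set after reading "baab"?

1

Start in {S}.
Read 'b': S→{S}; now {S}.
Read 'a': S→{D}; now {D}.
Read 'a': D→{D}; now {D}.
Read 'b': D→{A}; now {A}.
That set has 1 state.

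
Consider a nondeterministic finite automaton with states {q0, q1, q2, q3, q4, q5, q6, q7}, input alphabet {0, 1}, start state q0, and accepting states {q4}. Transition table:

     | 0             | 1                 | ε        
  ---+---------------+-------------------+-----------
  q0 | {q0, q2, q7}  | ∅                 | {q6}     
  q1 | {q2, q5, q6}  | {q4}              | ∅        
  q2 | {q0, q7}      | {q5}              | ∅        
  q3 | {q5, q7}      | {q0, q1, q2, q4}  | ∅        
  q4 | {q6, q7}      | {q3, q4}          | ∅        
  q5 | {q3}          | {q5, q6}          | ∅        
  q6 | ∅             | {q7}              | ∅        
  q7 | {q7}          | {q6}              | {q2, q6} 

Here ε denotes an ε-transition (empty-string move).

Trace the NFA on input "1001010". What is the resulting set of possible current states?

Start: ε-closure({q0}) = {q0, q6}.
Read '1': {q0, q6} → {q2, q6, q7}.
Read '0': {q2, q6, q7} → {q0, q2, q6, q7}.
Read '0': {q0, q2, q6, q7} → {q0, q2, q6, q7}.
Read '1': {q0, q2, q6, q7} → {q2, q5, q6, q7}.
Read '0': {q2, q5, q6, q7} → {q0, q2, q3, q6, q7}.
Read '1': {q0, q2, q3, q6, q7} → {q0, q1, q2, q4, q5, q6, q7}.
Read '0': {q0, q1, q2, q4, q5, q6, q7} → {q0, q2, q3, q5, q6, q7}.

{q0, q2, q3, q5, q6, q7}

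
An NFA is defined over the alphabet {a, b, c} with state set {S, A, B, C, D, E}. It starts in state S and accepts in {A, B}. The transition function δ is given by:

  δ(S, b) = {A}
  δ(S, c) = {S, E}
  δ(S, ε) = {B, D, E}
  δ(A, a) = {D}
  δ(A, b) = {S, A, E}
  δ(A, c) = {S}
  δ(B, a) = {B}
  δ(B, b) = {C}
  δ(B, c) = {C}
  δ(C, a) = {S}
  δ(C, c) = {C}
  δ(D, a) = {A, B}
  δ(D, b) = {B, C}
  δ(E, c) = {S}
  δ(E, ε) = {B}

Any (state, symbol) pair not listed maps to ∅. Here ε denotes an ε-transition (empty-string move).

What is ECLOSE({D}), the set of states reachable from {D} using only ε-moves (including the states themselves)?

{D}

Begin with {D}.
No ε-moves leave this set, so the closure equals the set itself.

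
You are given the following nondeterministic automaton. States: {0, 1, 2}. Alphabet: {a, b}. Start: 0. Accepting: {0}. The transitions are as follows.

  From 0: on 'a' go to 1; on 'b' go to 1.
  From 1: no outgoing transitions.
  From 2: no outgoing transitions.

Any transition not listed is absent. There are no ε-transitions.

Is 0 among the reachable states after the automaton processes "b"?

No

Start in {0}.
Read 'b': 0→{1}; now {1}.
State 0 is not in {1}.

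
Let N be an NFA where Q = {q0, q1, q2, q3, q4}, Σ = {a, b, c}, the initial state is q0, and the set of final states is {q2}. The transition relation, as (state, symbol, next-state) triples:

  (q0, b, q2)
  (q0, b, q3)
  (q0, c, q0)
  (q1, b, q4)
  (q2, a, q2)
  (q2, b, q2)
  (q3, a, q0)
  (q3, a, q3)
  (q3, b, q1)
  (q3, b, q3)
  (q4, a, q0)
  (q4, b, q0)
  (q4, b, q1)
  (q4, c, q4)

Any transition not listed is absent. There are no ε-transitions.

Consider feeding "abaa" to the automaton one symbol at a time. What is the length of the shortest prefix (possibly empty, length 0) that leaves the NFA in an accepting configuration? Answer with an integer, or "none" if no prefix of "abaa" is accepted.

Start in {q0}.
Read 'a': {q0} → ∅.
The set is empty and remains empty for the remaining 3 symbols.
No reachable set along the way intersects F.

none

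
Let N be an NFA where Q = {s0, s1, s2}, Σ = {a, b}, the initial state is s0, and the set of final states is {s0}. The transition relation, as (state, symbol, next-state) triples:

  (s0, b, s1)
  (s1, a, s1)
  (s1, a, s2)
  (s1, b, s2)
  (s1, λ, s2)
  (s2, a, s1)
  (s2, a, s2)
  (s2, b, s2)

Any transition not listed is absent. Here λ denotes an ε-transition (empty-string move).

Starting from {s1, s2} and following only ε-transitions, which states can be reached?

Begin with {s1, s2}.
No ε-moves leave this set, so the closure equals the set itself.

{s1, s2}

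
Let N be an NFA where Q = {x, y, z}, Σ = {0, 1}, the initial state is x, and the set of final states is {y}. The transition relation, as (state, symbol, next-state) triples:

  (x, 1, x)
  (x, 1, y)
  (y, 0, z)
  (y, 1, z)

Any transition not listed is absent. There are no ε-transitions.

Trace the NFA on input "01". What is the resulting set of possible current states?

Start in {x}.
Read '0': x→∅; now ∅.
The set is empty and remains empty for the remaining 1 symbol.

∅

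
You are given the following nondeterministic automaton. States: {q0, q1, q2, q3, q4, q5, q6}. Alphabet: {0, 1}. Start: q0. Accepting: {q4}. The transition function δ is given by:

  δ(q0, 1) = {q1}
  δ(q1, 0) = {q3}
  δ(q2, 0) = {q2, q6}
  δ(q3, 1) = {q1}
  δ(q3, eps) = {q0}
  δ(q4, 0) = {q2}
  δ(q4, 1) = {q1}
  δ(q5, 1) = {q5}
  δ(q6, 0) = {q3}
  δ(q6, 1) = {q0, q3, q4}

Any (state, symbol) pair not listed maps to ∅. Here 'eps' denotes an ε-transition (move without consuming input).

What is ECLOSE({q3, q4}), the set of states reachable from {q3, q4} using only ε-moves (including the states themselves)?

{q0, q3, q4}

Begin with {q3, q4}.
ε-move q3 → q0; add q0.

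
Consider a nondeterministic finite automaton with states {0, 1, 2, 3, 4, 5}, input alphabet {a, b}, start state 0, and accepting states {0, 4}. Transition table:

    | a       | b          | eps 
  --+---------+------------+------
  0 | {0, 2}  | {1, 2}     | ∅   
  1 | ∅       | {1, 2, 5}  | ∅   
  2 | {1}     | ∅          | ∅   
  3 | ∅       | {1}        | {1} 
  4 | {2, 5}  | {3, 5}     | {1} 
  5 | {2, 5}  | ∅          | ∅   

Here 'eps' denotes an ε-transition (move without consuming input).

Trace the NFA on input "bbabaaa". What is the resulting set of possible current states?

{1, 2, 5}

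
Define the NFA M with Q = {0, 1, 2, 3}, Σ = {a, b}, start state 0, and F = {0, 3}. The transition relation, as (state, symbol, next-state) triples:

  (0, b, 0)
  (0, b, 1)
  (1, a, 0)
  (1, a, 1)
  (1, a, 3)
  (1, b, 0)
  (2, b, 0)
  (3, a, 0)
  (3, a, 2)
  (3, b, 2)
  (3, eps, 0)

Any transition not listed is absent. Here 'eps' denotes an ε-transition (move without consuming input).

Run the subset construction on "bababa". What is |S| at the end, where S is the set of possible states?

3

Start in {0}.
Read 'b': {0} → {0, 1}.
Read 'a': {0, 1} → {0, 1, 3}.
Read 'b': {0, 1, 3} → {0, 1, 2}.
Read 'a': {0, 1, 2} → {0, 1, 3}.
Read 'b': {0, 1, 3} → {0, 1, 2}.
Read 'a': {0, 1, 2} → {0, 1, 3}.
That set has 3 states.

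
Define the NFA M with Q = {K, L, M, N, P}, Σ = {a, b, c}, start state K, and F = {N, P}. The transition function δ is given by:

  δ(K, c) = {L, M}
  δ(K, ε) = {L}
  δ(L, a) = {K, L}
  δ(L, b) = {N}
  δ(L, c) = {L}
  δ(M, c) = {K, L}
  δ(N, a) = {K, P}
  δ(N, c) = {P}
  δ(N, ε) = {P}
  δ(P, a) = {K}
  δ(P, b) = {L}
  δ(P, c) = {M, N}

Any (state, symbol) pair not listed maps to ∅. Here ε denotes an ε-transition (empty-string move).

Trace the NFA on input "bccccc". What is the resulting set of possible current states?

{K, L, M, N, P}

Start: ε-closure({K}) = {K, L}.
Read 'b': K→∅, L→{N}; union {N}; ε-closure = {N, P}.
Read 'c': N→{P}, P→{M, N}; now {M, N, P}.
Read 'c': M→{K, L}, N→{P}, P→{M, N}; now {K, L, M, N, P}.
Read 'c': K→{L, M}, L→{L}, M→{K, L}, N→{P}, P→{M, N}; now {K, L, M, N, P}.
Read 'c': K→{L, M}, L→{L}, M→{K, L}, N→{P}, P→{M, N}; now {K, L, M, N, P}.
Read 'c': K→{L, M}, L→{L}, M→{K, L}, N→{P}, P→{M, N}; now {K, L, M, N, P}.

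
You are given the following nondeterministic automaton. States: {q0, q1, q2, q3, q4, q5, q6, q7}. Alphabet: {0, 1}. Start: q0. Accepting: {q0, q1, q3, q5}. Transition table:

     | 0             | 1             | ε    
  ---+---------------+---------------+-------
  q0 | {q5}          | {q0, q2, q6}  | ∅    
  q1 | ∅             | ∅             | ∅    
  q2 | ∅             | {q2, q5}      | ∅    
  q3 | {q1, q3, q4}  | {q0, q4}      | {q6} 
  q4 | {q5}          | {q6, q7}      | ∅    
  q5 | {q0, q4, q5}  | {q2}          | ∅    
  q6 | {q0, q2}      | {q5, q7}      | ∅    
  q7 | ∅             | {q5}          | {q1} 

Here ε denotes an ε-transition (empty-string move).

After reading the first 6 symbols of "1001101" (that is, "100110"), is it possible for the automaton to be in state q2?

Yes

Start in {q0}.
Read '1': q0→{q0, q2, q6}; now {q0, q2, q6}.
Read '0': q0→{q5}, q2→∅, q6→{q0, q2}; now {q0, q2, q5}.
Read '0': q0→{q5}, q2→∅, q5→{q0, q4, q5}; now {q0, q4, q5}.
Read '1': q0→{q0, q2, q6}, q4→{q6, q7}, q5→{q2}; union {q0, q2, q6, q7}; ε-closure = {q0, q1, q2, q6, q7}.
Read '1': q0→{q0, q2, q6}, q1→∅, q2→{q2, q5}, q6→{q5, q7}, q7→{q5}; union {q0, q2, q5, q6, q7}; ε-closure = {q0, q1, q2, q5, q6, q7}.
Read '0': q0→{q5}, q1→∅, q2→∅, q5→{q0, q4, q5}, q6→{q0, q2}, q7→∅; now {q0, q2, q4, q5}.
State q2 is in {q0, q2, q4, q5}.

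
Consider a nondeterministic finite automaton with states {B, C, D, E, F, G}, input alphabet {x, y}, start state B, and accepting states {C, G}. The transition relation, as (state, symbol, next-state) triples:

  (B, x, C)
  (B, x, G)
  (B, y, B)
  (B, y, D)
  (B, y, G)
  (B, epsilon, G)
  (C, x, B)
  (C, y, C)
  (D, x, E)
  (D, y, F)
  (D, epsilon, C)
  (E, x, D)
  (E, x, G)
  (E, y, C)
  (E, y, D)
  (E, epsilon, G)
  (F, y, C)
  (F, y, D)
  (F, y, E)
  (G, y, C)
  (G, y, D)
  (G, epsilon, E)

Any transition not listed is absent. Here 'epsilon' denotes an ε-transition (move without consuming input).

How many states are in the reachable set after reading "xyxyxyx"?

Start: ε-closure({B}) = {B, E, G}.
Read 'x': B→{C, G}, E→{D, G}, G→∅; union {C, D, G}; ε-closure = {C, D, E, G}.
Read 'y': C→{C}, D→{F}, E→{C, D}, G→{C, D}; now {C, D, F}.
Read 'x': C→{B}, D→{E}, F→∅; union {B, E}; ε-closure = {B, E, G}.
Read 'y': B→{B, D, G}, E→{C, D}, G→{C, D}; union {B, C, D, G}; ε-closure = {B, C, D, E, G}.
Read 'x': B→{C, G}, C→{B}, D→{E}, E→{D, G}, G→∅; now {B, C, D, E, G}.
Read 'y': B→{B, D, G}, C→{C}, D→{F}, E→{C, D}, G→{C, D}; union {B, C, D, F, G}; ε-closure = {B, C, D, E, F, G}.
Read 'x': B→{C, G}, C→{B}, D→{E}, E→{D, G}, F→∅, G→∅; now {B, C, D, E, G}.
That set has 5 states.

5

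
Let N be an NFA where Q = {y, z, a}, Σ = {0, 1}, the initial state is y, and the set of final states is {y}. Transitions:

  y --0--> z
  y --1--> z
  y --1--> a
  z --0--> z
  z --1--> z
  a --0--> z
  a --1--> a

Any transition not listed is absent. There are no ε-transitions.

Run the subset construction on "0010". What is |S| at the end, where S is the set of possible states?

1

Start in {y}.
Read '0': {y} → {z}.
Read '0': {z} → {z}.
Read '1': {z} → {z}.
Read '0': {z} → {z}.
That set has 1 state.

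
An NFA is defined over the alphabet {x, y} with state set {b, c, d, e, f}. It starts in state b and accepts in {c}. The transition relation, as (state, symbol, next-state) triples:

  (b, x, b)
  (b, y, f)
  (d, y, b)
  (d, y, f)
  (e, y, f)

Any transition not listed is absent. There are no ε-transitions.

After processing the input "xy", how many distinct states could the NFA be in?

Start in {b}.
Read 'x': b→{b}; now {b}.
Read 'y': b→{f}; now {f}.
That set has 1 state.

1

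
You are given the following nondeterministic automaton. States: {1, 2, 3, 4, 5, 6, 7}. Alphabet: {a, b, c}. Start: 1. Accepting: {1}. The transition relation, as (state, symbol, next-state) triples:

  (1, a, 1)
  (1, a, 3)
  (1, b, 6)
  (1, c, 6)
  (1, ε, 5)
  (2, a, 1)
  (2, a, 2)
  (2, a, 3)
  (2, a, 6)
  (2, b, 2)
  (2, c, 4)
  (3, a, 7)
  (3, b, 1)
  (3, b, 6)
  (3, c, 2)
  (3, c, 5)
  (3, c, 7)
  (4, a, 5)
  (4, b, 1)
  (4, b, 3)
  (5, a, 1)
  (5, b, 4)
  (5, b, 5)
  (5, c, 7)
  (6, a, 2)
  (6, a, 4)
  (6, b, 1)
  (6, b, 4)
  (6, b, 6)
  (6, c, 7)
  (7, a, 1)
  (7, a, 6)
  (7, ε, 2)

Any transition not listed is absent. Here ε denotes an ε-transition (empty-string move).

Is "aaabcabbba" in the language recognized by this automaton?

Start: ε-closure({1}) = {1, 5}.
Read 'a': 1→{1, 3}, 5→{1}; union {1, 3}; ε-closure = {1, 3, 5}.
Read 'a': 1→{1, 3}, 3→{7}, 5→{1}; union {1, 3, 7}; ε-closure = {1, 2, 3, 5, 7}.
Read 'a': 1→{1, 3}, 2→{1, 2, 3, 6}, 3→{7}, 5→{1}, 7→{1, 6}; union {1, 2, 3, 6, 7}; ε-closure = {1, 2, 3, 5, 6, 7}.
Read 'b': 1→{6}, 2→{2}, 3→{1, 6}, 5→{4, 5}, 6→{1, 4, 6}, 7→∅; now {1, 2, 4, 5, 6}.
Read 'c': 1→{6}, 2→{4}, 4→∅, 5→{7}, 6→{7}; union {4, 6, 7}; ε-closure = {2, 4, 6, 7}.
Read 'a': 2→{1, 2, 3, 6}, 4→{5}, 6→{2, 4}, 7→{1, 6}; now {1, 2, 3, 4, 5, 6}.
Read 'b': 1→{6}, 2→{2}, 3→{1, 6}, 4→{1, 3}, 5→{4, 5}, 6→{1, 4, 6}; now {1, 2, 3, 4, 5, 6}.
Read 'b': 1→{6}, 2→{2}, 3→{1, 6}, 4→{1, 3}, 5→{4, 5}, 6→{1, 4, 6}; now {1, 2, 3, 4, 5, 6}.
Read 'b': 1→{6}, 2→{2}, 3→{1, 6}, 4→{1, 3}, 5→{4, 5}, 6→{1, 4, 6}; now {1, 2, 3, 4, 5, 6}.
Read 'a': 1→{1, 3}, 2→{1, 2, 3, 6}, 3→{7}, 4→{5}, 5→{1}, 6→{2, 4}; now {1, 2, 3, 4, 5, 6, 7}.
The final set {1, 2, 3, 4, 5, 6, 7} contains the accepting state 1.

Yes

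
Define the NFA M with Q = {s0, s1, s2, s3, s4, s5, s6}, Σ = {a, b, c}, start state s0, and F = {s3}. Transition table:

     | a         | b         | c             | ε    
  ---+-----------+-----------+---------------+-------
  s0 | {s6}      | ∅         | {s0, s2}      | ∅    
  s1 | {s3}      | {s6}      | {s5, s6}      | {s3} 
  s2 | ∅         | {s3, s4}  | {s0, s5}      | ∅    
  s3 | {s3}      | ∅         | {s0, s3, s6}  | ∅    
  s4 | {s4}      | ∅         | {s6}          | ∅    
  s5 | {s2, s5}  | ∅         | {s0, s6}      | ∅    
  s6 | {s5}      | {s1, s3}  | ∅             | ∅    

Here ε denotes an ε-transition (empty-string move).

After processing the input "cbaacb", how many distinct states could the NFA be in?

Start in {s0}.
Read 'c': s0→{s0, s2}; now {s0, s2}.
Read 'b': s0→∅, s2→{s3, s4}; now {s3, s4}.
Read 'a': s3→{s3}, s4→{s4}; now {s3, s4}.
Read 'a': s3→{s3}, s4→{s4}; now {s3, s4}.
Read 'c': s3→{s0, s3, s6}, s4→{s6}; now {s0, s3, s6}.
Read 'b': s0→∅, s3→∅, s6→{s1, s3}; now {s1, s3}.
That set has 2 states.

2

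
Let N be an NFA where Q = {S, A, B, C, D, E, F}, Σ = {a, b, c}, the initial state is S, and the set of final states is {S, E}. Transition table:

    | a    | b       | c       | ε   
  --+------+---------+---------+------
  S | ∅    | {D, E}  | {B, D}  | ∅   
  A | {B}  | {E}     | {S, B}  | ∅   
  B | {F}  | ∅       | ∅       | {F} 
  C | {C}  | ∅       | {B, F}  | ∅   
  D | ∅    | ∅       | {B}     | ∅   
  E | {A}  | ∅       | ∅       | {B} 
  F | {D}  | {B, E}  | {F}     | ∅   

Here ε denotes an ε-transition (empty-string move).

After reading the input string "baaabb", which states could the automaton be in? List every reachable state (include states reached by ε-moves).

Start in {S}.
Read 'b': {S} → {B, D, E, F}.
Read 'a': {B, D, E, F} → {A, D, F}.
Read 'a': {A, D, F} → {B, D, F}.
Read 'a': {B, D, F} → {D, F}.
Read 'b': {D, F} → {B, E, F}.
Read 'b': {B, E, F} → {B, E, F}.

{B, E, F}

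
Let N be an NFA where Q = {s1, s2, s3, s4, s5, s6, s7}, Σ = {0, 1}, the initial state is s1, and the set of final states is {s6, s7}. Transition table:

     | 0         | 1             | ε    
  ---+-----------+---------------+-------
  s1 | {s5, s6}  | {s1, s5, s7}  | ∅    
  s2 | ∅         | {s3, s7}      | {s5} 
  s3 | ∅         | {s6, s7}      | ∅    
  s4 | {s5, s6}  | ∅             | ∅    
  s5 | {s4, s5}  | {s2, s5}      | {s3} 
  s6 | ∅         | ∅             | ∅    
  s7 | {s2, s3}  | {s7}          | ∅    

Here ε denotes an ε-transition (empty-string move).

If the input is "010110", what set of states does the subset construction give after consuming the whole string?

{s2, s3, s4, s5}

Start in {s1}.
Read '0': s1→{s5, s6}; union {s5, s6}; ε-closure = {s3, s5, s6}.
Read '1': s3→{s6, s7}, s5→{s2, s5}, s6→∅; union {s2, s5, s6, s7}; ε-closure = {s2, s3, s5, s6, s7}.
Read '0': s2→∅, s3→∅, s5→{s4, s5}, s6→∅, s7→{s2, s3}; now {s2, s3, s4, s5}.
Read '1': s2→{s3, s7}, s3→{s6, s7}, s4→∅, s5→{s2, s5}; now {s2, s3, s5, s6, s7}.
Read '1': s2→{s3, s7}, s3→{s6, s7}, s5→{s2, s5}, s6→∅, s7→{s7}; now {s2, s3, s5, s6, s7}.
Read '0': s2→∅, s3→∅, s5→{s4, s5}, s6→∅, s7→{s2, s3}; now {s2, s3, s4, s5}.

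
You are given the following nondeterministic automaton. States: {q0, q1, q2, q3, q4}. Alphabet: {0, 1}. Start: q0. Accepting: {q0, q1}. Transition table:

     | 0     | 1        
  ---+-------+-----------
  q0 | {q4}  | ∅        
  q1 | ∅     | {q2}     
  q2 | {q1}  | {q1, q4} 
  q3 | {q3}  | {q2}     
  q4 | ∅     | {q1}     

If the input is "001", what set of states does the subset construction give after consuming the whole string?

∅

Start in {q0}.
Read '0': q0→{q4}; now {q4}.
Read '0': q4→∅; now ∅.
The set is empty and remains empty for the remaining 1 symbol.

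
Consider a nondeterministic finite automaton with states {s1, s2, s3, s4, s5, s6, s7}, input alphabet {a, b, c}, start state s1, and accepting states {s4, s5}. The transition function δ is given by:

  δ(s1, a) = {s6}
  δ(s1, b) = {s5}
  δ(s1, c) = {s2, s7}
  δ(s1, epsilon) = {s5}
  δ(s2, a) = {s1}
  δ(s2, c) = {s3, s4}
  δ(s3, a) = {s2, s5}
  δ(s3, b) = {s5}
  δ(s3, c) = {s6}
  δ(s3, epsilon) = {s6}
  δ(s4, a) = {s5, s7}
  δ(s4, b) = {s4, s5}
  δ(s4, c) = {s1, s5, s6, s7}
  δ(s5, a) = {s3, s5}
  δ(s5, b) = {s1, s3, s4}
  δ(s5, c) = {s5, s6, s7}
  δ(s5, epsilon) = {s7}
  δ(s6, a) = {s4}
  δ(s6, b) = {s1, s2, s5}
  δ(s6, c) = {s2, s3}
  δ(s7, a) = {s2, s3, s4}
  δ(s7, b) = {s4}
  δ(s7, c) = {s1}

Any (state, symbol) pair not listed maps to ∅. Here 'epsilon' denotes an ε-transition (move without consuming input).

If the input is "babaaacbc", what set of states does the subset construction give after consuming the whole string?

Start: ε-closure({s1}) = {s1, s5, s7}.
Read 'b': {s1, s5, s7} → {s1, s3, s4, s5, s6, s7}.
Read 'a': {s1, s3, s4, s5, s6, s7} → {s2, s3, s4, s5, s6, s7}.
Read 'b': {s2, s3, s4, s5, s6, s7} → {s1, s2, s3, s4, s5, s6, s7}.
Read 'a': {s1, s2, s3, s4, s5, s6, s7} → {s1, s2, s3, s4, s5, s6, s7}.
Read 'a': {s1, s2, s3, s4, s5, s6, s7} → {s1, s2, s3, s4, s5, s6, s7}.
Read 'a': {s1, s2, s3, s4, s5, s6, s7} → {s1, s2, s3, s4, s5, s6, s7}.
Read 'c': {s1, s2, s3, s4, s5, s6, s7} → {s1, s2, s3, s4, s5, s6, s7}.
Read 'b': {s1, s2, s3, s4, s5, s6, s7} → {s1, s2, s3, s4, s5, s6, s7}.
Read 'c': {s1, s2, s3, s4, s5, s6, s7} → {s1, s2, s3, s4, s5, s6, s7}.

{s1, s2, s3, s4, s5, s6, s7}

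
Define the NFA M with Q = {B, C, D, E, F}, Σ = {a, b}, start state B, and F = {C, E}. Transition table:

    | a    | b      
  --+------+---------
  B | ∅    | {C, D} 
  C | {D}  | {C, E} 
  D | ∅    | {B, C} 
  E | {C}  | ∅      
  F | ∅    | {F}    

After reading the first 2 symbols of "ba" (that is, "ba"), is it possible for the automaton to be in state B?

No

Start in {B}.
Read 'b': {B} → {C, D}.
Read 'a': {C, D} → {D}.
State B is not in {D}.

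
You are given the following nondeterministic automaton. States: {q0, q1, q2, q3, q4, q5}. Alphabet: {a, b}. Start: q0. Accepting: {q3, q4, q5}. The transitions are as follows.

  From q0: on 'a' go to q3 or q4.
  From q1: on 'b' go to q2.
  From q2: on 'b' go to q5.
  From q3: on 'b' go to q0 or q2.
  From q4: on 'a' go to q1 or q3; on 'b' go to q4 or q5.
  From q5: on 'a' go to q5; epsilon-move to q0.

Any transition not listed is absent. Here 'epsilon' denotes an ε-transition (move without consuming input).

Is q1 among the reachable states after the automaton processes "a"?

Start in {q0}.
Read 'a': q0→{q3, q4}; now {q3, q4}.
State q1 is not in {q3, q4}.

No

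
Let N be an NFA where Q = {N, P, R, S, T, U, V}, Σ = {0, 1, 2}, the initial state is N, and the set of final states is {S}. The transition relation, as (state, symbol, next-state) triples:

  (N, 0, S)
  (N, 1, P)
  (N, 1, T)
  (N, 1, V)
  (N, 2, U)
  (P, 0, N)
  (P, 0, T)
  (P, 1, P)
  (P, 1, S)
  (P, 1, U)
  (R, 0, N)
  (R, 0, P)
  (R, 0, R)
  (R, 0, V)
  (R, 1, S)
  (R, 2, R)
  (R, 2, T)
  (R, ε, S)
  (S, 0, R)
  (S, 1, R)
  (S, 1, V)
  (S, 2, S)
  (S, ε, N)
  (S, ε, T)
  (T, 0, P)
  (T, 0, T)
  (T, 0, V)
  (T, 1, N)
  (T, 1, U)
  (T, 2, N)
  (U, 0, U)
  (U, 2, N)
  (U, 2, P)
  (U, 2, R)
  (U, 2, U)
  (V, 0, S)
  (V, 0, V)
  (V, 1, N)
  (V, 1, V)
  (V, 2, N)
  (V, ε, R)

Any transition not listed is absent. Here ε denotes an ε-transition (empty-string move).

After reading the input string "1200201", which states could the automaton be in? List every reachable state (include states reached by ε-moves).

{N, P, R, S, T, U, V}

Start in {N}.
Read '1': {N} → {N, P, R, S, T, V}.
Read '2': {N, P, R, S, T, V} → {N, R, S, T, U}.
Read '0': {N, R, S, T, U} → {N, P, R, S, T, U, V}.
Read '0': {N, P, R, S, T, U, V} → {N, P, R, S, T, U, V}.
Read '2': {N, P, R, S, T, U, V} → {N, P, R, S, T, U}.
Read '0': {N, P, R, S, T, U} → {N, P, R, S, T, U, V}.
Read '1': {N, P, R, S, T, U, V} → {N, P, R, S, T, U, V}.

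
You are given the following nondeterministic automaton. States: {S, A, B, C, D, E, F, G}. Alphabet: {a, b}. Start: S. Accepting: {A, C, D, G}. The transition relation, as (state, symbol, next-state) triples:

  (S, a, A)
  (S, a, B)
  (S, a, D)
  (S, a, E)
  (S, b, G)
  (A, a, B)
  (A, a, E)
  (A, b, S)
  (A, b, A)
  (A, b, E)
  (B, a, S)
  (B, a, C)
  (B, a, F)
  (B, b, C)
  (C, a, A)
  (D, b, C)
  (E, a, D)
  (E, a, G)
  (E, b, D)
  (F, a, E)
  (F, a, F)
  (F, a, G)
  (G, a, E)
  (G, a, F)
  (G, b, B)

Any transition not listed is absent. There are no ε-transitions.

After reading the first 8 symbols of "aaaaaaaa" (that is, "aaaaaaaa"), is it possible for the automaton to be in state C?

Yes

Start in {S}.
Read 'a': S→{A, B, D, E}; now {A, B, D, E}.
Read 'a': A→{B, E}, B→{S, C, F}, D→∅, E→{D, G}; now {S, B, C, D, E, F, G}.
Read 'a': S→{A, B, D, E}, B→{S, C, F}, C→{A}, D→∅, E→{D, G}, F→{E, F, G}, G→{E, F}; now {S, A, B, C, D, E, F, G}.
Read 'a': S→{A, B, D, E}, A→{B, E}, B→{S, C, F}, C→{A}, D→∅, E→{D, G}, F→{E, F, G}, G→{E, F}; now {S, A, B, C, D, E, F, G}.
Read 'a': S→{A, B, D, E}, A→{B, E}, B→{S, C, F}, C→{A}, D→∅, E→{D, G}, F→{E, F, G}, G→{E, F}; now {S, A, B, C, D, E, F, G}.
Read 'a': S→{A, B, D, E}, A→{B, E}, B→{S, C, F}, C→{A}, D→∅, E→{D, G}, F→{E, F, G}, G→{E, F}; now {S, A, B, C, D, E, F, G}.
Read 'a': S→{A, B, D, E}, A→{B, E}, B→{S, C, F}, C→{A}, D→∅, E→{D, G}, F→{E, F, G}, G→{E, F}; now {S, A, B, C, D, E, F, G}.
Read 'a': S→{A, B, D, E}, A→{B, E}, B→{S, C, F}, C→{A}, D→∅, E→{D, G}, F→{E, F, G}, G→{E, F}; now {S, A, B, C, D, E, F, G}.
State C is in {S, A, B, C, D, E, F, G}.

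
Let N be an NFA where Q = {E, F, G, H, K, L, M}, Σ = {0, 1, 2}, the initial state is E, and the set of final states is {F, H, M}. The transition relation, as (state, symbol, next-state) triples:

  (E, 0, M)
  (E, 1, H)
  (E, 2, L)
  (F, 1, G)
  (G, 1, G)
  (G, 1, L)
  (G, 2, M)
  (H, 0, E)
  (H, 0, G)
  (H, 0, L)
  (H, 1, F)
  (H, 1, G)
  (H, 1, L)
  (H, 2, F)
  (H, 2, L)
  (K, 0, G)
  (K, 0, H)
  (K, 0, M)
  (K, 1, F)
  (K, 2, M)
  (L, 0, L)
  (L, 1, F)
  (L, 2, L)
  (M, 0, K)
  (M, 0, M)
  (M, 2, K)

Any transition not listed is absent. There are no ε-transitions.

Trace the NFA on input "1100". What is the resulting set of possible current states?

Start in {E}.
Read '1': E→{H}; now {H}.
Read '1': H→{F, G, L}; now {F, G, L}.
Read '0': F→∅, G→∅, L→{L}; now {L}.
Read '0': L→{L}; now {L}.

{L}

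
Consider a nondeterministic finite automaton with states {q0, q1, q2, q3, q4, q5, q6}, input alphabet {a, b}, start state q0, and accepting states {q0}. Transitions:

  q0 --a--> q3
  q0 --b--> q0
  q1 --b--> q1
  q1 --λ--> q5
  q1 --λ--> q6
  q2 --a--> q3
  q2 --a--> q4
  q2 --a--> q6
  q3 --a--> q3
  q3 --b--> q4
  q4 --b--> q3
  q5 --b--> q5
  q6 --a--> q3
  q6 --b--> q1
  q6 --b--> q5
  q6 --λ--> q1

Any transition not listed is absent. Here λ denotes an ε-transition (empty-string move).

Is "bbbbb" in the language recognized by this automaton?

Start in {q0}.
Read 'b': {q0} → {q0}.
Read 'b': {q0} → {q0}.
Read 'b': {q0} → {q0}.
Read 'b': {q0} → {q0}.
Read 'b': {q0} → {q0}.
The final set {q0} contains the accepting state q0.

Yes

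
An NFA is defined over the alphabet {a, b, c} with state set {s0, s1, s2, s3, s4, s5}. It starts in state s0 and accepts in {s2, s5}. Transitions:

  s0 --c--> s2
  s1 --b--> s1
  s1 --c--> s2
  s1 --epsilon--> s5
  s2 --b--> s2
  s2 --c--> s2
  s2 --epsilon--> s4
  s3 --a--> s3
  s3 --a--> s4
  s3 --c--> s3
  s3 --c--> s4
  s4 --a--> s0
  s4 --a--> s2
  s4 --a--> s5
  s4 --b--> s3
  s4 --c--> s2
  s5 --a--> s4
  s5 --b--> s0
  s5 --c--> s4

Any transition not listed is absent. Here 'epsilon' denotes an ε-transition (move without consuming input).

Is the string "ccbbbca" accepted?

Yes

Start in {s0}.
Read 'c': s0→{s2}; union {s2}; ε-closure = {s2, s4}.
Read 'c': s2→{s2}, s4→{s2}; union {s2}; ε-closure = {s2, s4}.
Read 'b': s2→{s2}, s4→{s3}; union {s2, s3}; ε-closure = {s2, s3, s4}.
Read 'b': s2→{s2}, s3→∅, s4→{s3}; union {s2, s3}; ε-closure = {s2, s3, s4}.
Read 'b': s2→{s2}, s3→∅, s4→{s3}; union {s2, s3}; ε-closure = {s2, s3, s4}.
Read 'c': s2→{s2}, s3→{s3, s4}, s4→{s2}; now {s2, s3, s4}.
Read 'a': s2→∅, s3→{s3, s4}, s4→{s0, s2, s5}; now {s0, s2, s3, s4, s5}.
The final set {s0, s2, s3, s4, s5} contains the accepting states s2, s5.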